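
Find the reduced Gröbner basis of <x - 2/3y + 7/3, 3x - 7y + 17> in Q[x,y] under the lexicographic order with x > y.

The reduced Gröbner basis is the canonical form of the ideal for this ordering.

f_1 = x - 2/3y + 7/3, LT = x.
f_2 = 3x - 7y + 17, LT = x.

S(f_1,f_2): lcm = x. S = 5/3y - 10/3.
  reduce S modulo (f_1, f_2):
  remainder 5/3y - 10/3 ≠ 0; add g_3 = 5/3y - 10/3 to the basis.

The other S-polynomials (S(f_1,g_3), S(f_2,g_3)) all reduce to 0 modulo the current basis, so we have a Gröbner basis.
Inter-reduce: drop elements whose leading term is divisible by another's, tail-reduce, and make monic.

G = {x + 1, y - 2}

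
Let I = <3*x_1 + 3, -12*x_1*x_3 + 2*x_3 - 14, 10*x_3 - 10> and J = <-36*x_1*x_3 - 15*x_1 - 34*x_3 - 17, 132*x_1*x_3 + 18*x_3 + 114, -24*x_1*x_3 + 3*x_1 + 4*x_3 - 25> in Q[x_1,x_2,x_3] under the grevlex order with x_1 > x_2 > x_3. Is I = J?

Yes, the ideals are equal.

Equality of ideals is decidable: compute both reduced Gröbner bases (unique for the ordering) and check whether they agree.
Buchberger on the first generating set:
f_1 = 3*x_1 + 3, LT = x_1.
f_2 = -12*x_1*x_3 + 2*x_3 - 14, LT = x_1*x_3.
f_3 = 10*x_3 - 10, LT = x_3.

S(f_1,f_2): lcm = x_1*x_3. S = 7/6*x_3 - 7/6.
  leading term x_3: subtract (7/60)·f_3 from 7/6*x_3 - 7/6 → 0
  remainder 0.

S(f_1,f_3): leading monomials are coprime, so the S-polynomial reduces to 0 (Buchberger's first criterion).
S(f_2,f_3): lcm = x_1*x_3. S = x_1 - 1/6*x_3 + 7/6.
  leading term x_1: subtract (1/3)·f_1 from x_1 - 1/6*x_3 + 7/6 → -1/6*x_3 + 1/6
  leading term x_3: subtract (-1/60)·f_3 from -1/6*x_3 + 1/6 → 0
  remainder 0.

Every S-polynomial of the final basis reduces to 0, so we have a Gröbner basis.
Inter-reduce: drop elements whose leading term is divisible by another's, tail-reduce, and make monic.
Reduced Gröbner basis: {x_1 + 1, x_3 - 1}.

Buchberger on the second generating set:
h_1 = -36*x_1*x_3 - 15*x_1 - 34*x_3 - 17, LT = x_1*x_3.
h_2 = 132*x_1*x_3 + 18*x_3 + 114, LT = x_1*x_3.
h_3 = -24*x_1*x_3 + 3*x_1 + 4*x_3 - 25, LT = x_1*x_3.

S(h_1,h_2): lcm = x_1*x_3. S = 5/12*x_1 + 80/99*x_3 - 155/396.
  leading term x_1: no divisor's leading term divides it; move 5/12*x_1 to the remainder.
  leading term x_3: no divisor's leading term divides it; move 80/99*x_3 to the remainder.
  leading term 1: no divisor's leading term divides it; move -155/396 to the remainder.
  remainder 5/12*x_1 + 80/99*x_3 - 155/396 ≠ 0; add k_4 = 5/12*x_1 + 80/99*x_3 - 155/396 to the basis.

S(h_1,h_3): lcm = x_1*x_3. S = 13/24*x_1 + 10/9*x_3 - 41/72.
  leading term x_1: subtract (13/10)·k_4 from 13/24*x_1 + 10/9*x_3 - 41/72 → 2/33*x_3 - 2/33
  leading term x_3: no divisor's leading term divides it; move 2/33*x_3 to the remainder.
  leading term 1: no divisor's leading term divides it; move -2/33 to the remainder.
  remainder 2/33*x_3 - 2/33 ≠ 0; add k_5 = 2/33*x_3 - 2/33 to the basis.

S(h_2,h_3): lcm = x_1*x_3. S = 1/8*x_1 + 10/33*x_3 - 47/264.
  leading term x_1: subtract (3/10)·k_4 from 1/8*x_1 + 10/33*x_3 - 47/264 → 2/33*x_3 - 2/33
  leading term x_3: subtract (1)·k_5 from 2/33*x_3 - 2/33 → 0
  remainder 0.

S(h_1,k_4): lcm = x_1*x_3. S = -64/33*x_3**2 + 5/12*x_1 + 373/198*x_3 + 17/36.
  leading term x_3**2: subtract (-32*x_3)·k_5 from -64/33*x_3**2 + 5/12*x_1 + 373/198*x_3 + 17/36 → 5/12*x_1 - 1/18*x_3 + 17/36
  leading term x_1: subtract (1)·k_4 from 5/12*x_1 - 1/18*x_3 + 17/36 → -19/22*x_3 + 19/22
  leading term x_3: subtract (-57/4)·k_5 from -19/22*x_3 + 19/22 → 0
  remainder 0.

S(h_2,k_4): lcm = x_1*x_3. S = -64/33*x_3**2 + 71/66*x_3 + 19/22.
  leading term x_3**2: subtract (-32*x_3)·k_5 from -64/33*x_3**2 + 71/66*x_3 + 19/22 → -19/22*x_3 + 19/22
  leading term x_3: subtract (-57/4)·k_5 from -19/22*x_3 + 19/22 → 0
  remainder 0.

S(h_3,k_4): lcm = x_1*x_3. S = -64/33*x_3**2 - 1/8*x_1 + 17/22*x_3 + 25/24.
  leading term x_3**2: subtract (-32*x_3)·k_5 from -64/33*x_3**2 - 1/8*x_1 + 17/22*x_3 + 25/24 → -1/8*x_1 - 7/6*x_3 + 25/24
  leading term x_1: subtract (-3/10)·k_4 from -1/8*x_1 - 7/6*x_3 + 25/24 → -61/66*x_3 + 61/66
  leading term x_3: subtract (-61/4)·k_5 from -61/66*x_3 + 61/66 → 0
  remainder 0.

S(h_1,k_5): lcm = x_1*x_3. S = 17/12*x_1 + 17/18*x_3 + 17/36.
  leading term x_1: subtract (17/5)·k_4 from 17/12*x_1 + 17/18*x_3 + 17/36 → -119/66*x_3 + 119/66
  leading term x_3: subtract (-119/4)·k_5 from -119/66*x_3 + 119/66 → 0
  remainder 0.

S(h_2,k_5): lcm = x_1*x_3. S = x_1 + 3/22*x_3 + 19/22.
  leading term x_1: subtract (12/5)·k_4 from x_1 + 3/22*x_3 + 19/22 → -119/66*x_3 + 119/66
  leading term x_3: subtract (-119/4)·k_5 from -119/66*x_3 + 119/66 → 0
  remainder 0.

S(h_3,k_5): lcm = x_1*x_3. S = 7/8*x_1 - 1/6*x_3 + 25/24.
  leading term x_1: subtract (21/10)·k_4 from 7/8*x_1 - 1/6*x_3 + 25/24 → -41/22*x_3 + 41/22
  leading term x_3: subtract (-123/4)·k_5 from -41/22*x_3 + 41/22 → 0
  remainder 0.

S(k_4,k_5): leading monomials are coprime, so the S-polynomial reduces to 0 (Buchberger's first criterion).
Every S-polynomial of the final basis reduces to 0, so we have a Gröbner basis.
Inter-reduce: drop elements whose leading term is divisible by another's, tail-reduce, and make monic.
Reduced Gröbner basis: {x_1 + 1, x_3 - 1}.

The two bases agree; hence the ideals are identical.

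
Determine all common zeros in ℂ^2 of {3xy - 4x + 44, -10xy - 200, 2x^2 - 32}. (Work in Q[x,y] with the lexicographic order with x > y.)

{(-4, 5)}

Compute a lex Gröbner basis by Buchberger's algorithm.
f_1 = 3xy - 4x + 44, LT = xy.
f_2 = -10xy - 200, LT = xy.
f_3 = 2x^2 - 32, LT = x^2.

S(f_1,f_2): lcm = xy. S = -4/3x - 16/3.
  reduce S modulo (f_1, f_2, f_3):
  remainder -4/3x - 16/3 ≠ 0; add h_4 = -4/3x - 16/3 to the basis.

S(f_1,f_3): lcm = x^2y. S = -4/3x^2 + 44/3x + 16y.
  reduce S modulo (f_1, f_2, f_3, h_4):
  remainder 16y - 80 ≠ 0; add h_5 = 16y - 80 to the basis.

The other S-polynomials (S(f_2,f_3), S(f_1,h_4), S(f_2,h_4), S(f_3,h_4), S(f_1,h_5), S(f_2,h_5), S(f_3,h_5), S(h_4,h_5)) all reduce to 0 modulo the current basis, so we have a Gröbner basis.
Inter-reduce: drop elements whose leading term is divisible by another's, tail-reduce, and make monic.
Reduced Gröbner basis: {x + 4, y - 5}.

The lex basis is triangular: the last element involves only y. Solving y - 5 = 0 gives y ∈ {5}; substituting each value into the earlier elements determines the remaining variables.
  y = 5: the earlier basis element becomes x + 4 = 0, giving x = -4 — point (-4, 5).
A lex Gröbner basis triangularizes the system, enabling back-substitution.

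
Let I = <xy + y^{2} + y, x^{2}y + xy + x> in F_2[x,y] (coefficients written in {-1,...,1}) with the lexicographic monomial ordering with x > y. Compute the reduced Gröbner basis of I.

G = {x + y^{3} + y^{2}, y^{4} + y^{3} + y^{2} + y}

The reduced Gröbner basis is the canonical form of the ideal for this ordering.

f_1 = xy + y^{2} + y, LT = xy.
f_2 = x^{2}y + xy + x, LT = x^{2}y.

S(f_1,f_2): lcm = x^{2}y. S = xy^{2} + x.
  reduce S modulo (f_1, f_2):
  remainder x + y^{3} + y^{2} ≠ 0; add g_3 = x + y^{3} + y^{2} to the basis.

S(f_1,g_3): lcm = xy. S = y^{4} + y^{3} + y^{2} + y.
  reduce S modulo (f_1, f_2, g_3):
  remainder y^{4} + y^{3} + y^{2} + y ≠ 0; add g_4 = y^{4} + y^{3} + y^{2} + y to the basis.

The other S-polynomials (S(f_2,g_3), S(f_1,g_4), S(f_2,g_4), S(g_3,g_4)) all reduce to 0 modulo the current basis, so we have a Gröbner basis.
Inter-reduce: drop elements whose leading term is divisible by another's, tail-reduce, and make monic.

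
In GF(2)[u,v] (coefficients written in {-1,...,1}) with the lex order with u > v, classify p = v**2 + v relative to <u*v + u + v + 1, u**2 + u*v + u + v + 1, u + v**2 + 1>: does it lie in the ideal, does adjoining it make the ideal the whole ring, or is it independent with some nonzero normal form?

First compute the reduced Gröbner basis of I by Buchberger's algorithm.
f_1 = u*v + u + v + 1, LT = u*v.
f_2 = u**2 + u*v + u + v + 1, LT = u**2.
f_3 = u + v**2 + 1, LT = u.

S(f_1,f_2): lcm = u**2*v. S = u**2 + u*v**2 + u + v**2 + v.
  leading term u**2: subtract (1)·f_2 from u**2 + u*v**2 + u + v**2 + v → u*v**2 + u*v + v**2 + 1
  leading term u*v**2: subtract (v)·f_1 from u*v**2 + u*v + v**2 + 1 → v + 1
  leading term v: no divisor's leading term divides it; move v to the remainder.
  leading term 1: no divisor's leading term divides it; move 1 to the remainder.
  remainder v + 1 ≠ 0; add h_4 = v + 1 to the basis.

The other S-polynomials (S(f_1,f_3), S(f_2,f_3), S(f_1,h_4), S(f_2,h_4), S(f_3,h_4)) all reduce to 0 modulo the current basis, so we have a Gröbner basis.
Inter-reduce: drop elements whose leading term is divisible by another's, tail-reduce, and make monic.
Reduced Gröbner basis: {u, v + 1}.
Label its elements g_1 = u, g_2 = v + 1.

Reduce p = v**2 + v modulo G:
  leading term v**2: subtract (v)·g_2 from v**2 + v → 0
  normal form = 0.
Since the normal form is 0, p ∈ I.

v**2 + v lies in I (it reduces to 0).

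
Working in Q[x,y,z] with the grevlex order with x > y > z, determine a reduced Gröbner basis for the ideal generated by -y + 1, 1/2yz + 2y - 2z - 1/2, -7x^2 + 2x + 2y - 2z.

f_1 = -y + 1, LT = y.
f_2 = 1/2yz + 2y - 2z - 1/2, LT = yz.
f_3 = -7x^2 + 2x + 2y - 2z, LT = x^2.

S(f_1,f_2): lcm = yz. S = -4y + 3z + 1.
  leading term y: subtract (4)·f_1 from -4y + 3z + 1 → 3z - 3
  leading term z: no divisor's leading term divides it; move 3z to the remainder.
  leading term 1: no divisor's leading term divides it; move -3 to the remainder.
  remainder 3z - 3 ≠ 0; add g_4 = 3z - 3 to the basis.

The other S-polynomials (S(f_1,f_3), S(f_2,f_3), S(f_1,g_4), S(f_2,g_4), S(f_3,g_4)) all reduce to 0 modulo the current basis, so we have a Gröbner basis.
Inter-reduce: drop elements whose leading term is divisible by another's, tail-reduce, and make monic.

G = {x^2 - 2/7x, y - 1, z - 1}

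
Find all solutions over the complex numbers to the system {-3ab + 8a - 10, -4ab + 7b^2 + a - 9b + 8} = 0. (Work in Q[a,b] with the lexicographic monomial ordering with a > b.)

Compute a lex Gröbner basis by Buchberger's algorithm.
f_1 = -3ab + 8a - 10, LT = ab.
f_2 = -4ab + a + 7b^2 - 9b + 8, LT = ab.

S(f_1,f_2): lcm = ab. S = -29/12a + 7/4b^2 - 9/4b + 16/3.
  leading term a: no divisor's leading term divides it; move -29/12a to the remainder.
  leading term b^2: no divisor's leading term divides it; move 7/4b^2 to the remainder.
  leading term b: no divisor's leading term divides it; move -9/4b to the remainder.
  leading term 1: no divisor's leading term divides it; move 16/3 to the remainder.
  remainder -29/12a + 7/4b^2 - 9/4b + 16/3 ≠ 0; add h_3 = -29/12a + 7/4b^2 - 9/4b + 16/3 to the basis.

S(f_1,h_3): lcm = ab. S = -8/3a + 21/29b^3 - 27/29b^2 + 64/29b + 10/3.
  leading term a: subtract (32/29)·h_3 from -8/3a + 21/29b^3 - 27/29b^2 + 64/29b + 10/3 → 21/29b^3 - 83/29b^2 + 136/29b - 74/29
  leading term b^3: no divisor's leading term divides it; move 21/29b^3 to the remainder.
  leading term b^2: no divisor's leading term divides it; move -83/29b^2 to the remainder.
  leading term b: no divisor's leading term divides it; move 136/29b to the remainder.
  leading term 1: no divisor's leading term divides it; move -74/29 to the remainder.
  remainder 21/29b^3 - 83/29b^2 + 136/29b - 74/29 ≠ 0; add h_4 = 21/29b^3 - 83/29b^2 + 136/29b - 74/29 to the basis.

The other S-polynomials (S(f_2,h_3), S(f_1,h_4), S(f_2,h_4), S(h_3,h_4)) all reduce to 0 modulo the current basis, so we have a Gröbner basis.
Inter-reduce: drop elements whose leading term is divisible by another's, tail-reduce, and make monic.
Reduced Gröbner basis: {a - 21/29b^2 + 27/29b - 64/29, b^3 - 83/21b^2 + 136/21b - 74/21}.

A lex Gröbner basis eliminates variables successively. Here b^3 - 83/21b^2 + 136/21b - 74/21 depends only on b, with roots {1, 31/21 - sqrt(593)*I/21, 31/21 + sqrt(593)*I/21}; lifting each root through the earlier basis elements recovers the full solutions.
  b = 1: the earlier basis element becomes a - 2 = 0, giving a = 2 — point (2, 1).
  b = 31/21 - sqrt(593)*I/21: the earlier basis element becomes a - 125/87 + 5*sqrt(593)*I/87 = 0, giving a = 125/87 - 5*sqrt(593)*I/87 — point (125/87 - 5*sqrt(593)*I/87, 31/21 - sqrt(593)*I/21).
  b = 31/21 + sqrt(593)*I/21: the earlier basis element becomes a - 125/87 - 5*sqrt(593)*I/87 = 0, giving a = 125/87 + 5*sqrt(593)*I/87 — point (125/87 + 5*sqrt(593)*I/87, 31/21 + sqrt(593)*I/21).

{(2, 1), (125/87 - 5*sqrt(593)*I/87, 31/21 - sqrt(593)*I/21), (125/87 + 5*sqrt(593)*I/87, 31/21 + sqrt(593)*I/21)}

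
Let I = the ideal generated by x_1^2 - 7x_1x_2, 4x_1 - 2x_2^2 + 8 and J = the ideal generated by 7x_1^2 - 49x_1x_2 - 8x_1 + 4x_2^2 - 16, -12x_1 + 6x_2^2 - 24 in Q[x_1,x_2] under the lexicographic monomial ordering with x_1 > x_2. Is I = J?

Since reduced Gröbner bases are canonical representatives of ideals under a given ordering, it suffices to compute and compare them.
Buchberger on the first generating set:
f_1 = x_1^2 - 7x_1x_2, LT = x_1^2.
f_2 = 4x_1 - 2x_2^2 + 8, LT = x_1.

S(f_1,f_2): lcm = x_1^2. S = 1/2x_1x_2^2 - 7x_1x_2 - 2x_1.
  leading term x_1x_2^2: subtract (1/8x_2^2)·f_2 from 1/2x_1x_2^2 - 7x_1x_2 - 2x_1 → -7x_1x_2 - 2x_1 + 1/4x_2^4 - x_2^2
  leading term x_1x_2: subtract (-7/4x_2)·f_2 from -7x_1x_2 - 2x_1 + 1/4x_2^4 - x_2^2 → -2x_1 + 1/4x_2^4 - 7/2x_2^3 - x_2^2 + 14x_2
  leading term x_1: subtract (-1/2)·f_2 from -2x_1 + 1/4x_2^4 - 7/2x_2^3 - x_2^2 + 14x_2 → 1/4x_2^4 - 7/2x_2^3 - 2x_2^2 + 14x_2 + 4
  leading term x_2^4: no divisor's leading term divides it; move 1/4x_2^4 to the remainder.
  leading term x_2^3: no divisor's leading term divides it; move -7/2x_2^3 to the remainder.
  leading term x_2^2: no divisor's leading term divides it; move -2x_2^2 to the remainder.
  leading term x_2: no divisor's leading term divides it; move 14x_2 to the remainder.
  leading term 1: no divisor's leading term divides it; move 4 to the remainder.
  remainder 1/4x_2^4 - 7/2x_2^3 - 2x_2^2 + 14x_2 + 4 ≠ 0; add g_3 = 1/4x_2^4 - 7/2x_2^3 - 2x_2^2 + 14x_2 + 4 to the basis.

The other S-polynomials (S(f_1,g_3), S(f_2,g_3)) all reduce to 0 modulo the current basis, so we have a Gröbner basis.
Inter-reduce: drop elements whose leading term is divisible by another's, tail-reduce, and make monic.
Reduced Gröbner basis: {x_1 - 1/2x_2^2 + 2, x_2^4 - 14x_2^3 - 8x_2^2 + 56x_2 + 16}.

Buchberger on the second generating set:
h_1 = 7x_1^2 - 49x_1x_2 - 8x_1 + 4x_2^2 - 16, LT = x_1^2.
h_2 = -12x_1 + 6x_2^2 - 24, LT = x_1.

S(h_1,h_2): lcm = x_1^2. S = 1/2x_1x_2^2 - 7x_1x_2 - 22/7x_1 + 4/7x_2^2 - 16/7.
  leading term x_1x_2^2: subtract (-1/24x_2^2)·h_2 from 1/2x_1x_2^2 - 7x_1x_2 - 22/7x_1 + 4/7x_2^2 - 16/7 → -7x_1x_2 - 22/7x_1 + 1/4x_2^4 - 3/7x_2^2 - 16/7
  leading term x_1x_2: subtract (7/12x_2)·h_2 from -7x_1x_2 - 22/7x_1 + 1/4x_2^4 - 3/7x_2^2 - 16/7 → -22/7x_1 + 1/4x_2^4 - 7/2x_2^3 - 3/7x_2^2 + 14x_2 - 16/7
  leading term x_1: subtract (11/42)·h_2 from -22/7x_1 + 1/4x_2^4 - 7/2x_2^3 - 3/7x_2^2 + 14x_2 - 16/7 → 1/4x_2^4 - 7/2x_2^3 - 2x_2^2 + 14x_2 + 4
  leading term x_2^4: no divisor's leading term divides it; move 1/4x_2^4 to the remainder.
  leading term x_2^3: no divisor's leading term divides it; move -7/2x_2^3 to the remainder.
  leading term x_2^2: no divisor's leading term divides it; move -2x_2^2 to the remainder.
  leading term x_2: no divisor's leading term divides it; move 14x_2 to the remainder.
  leading term 1: no divisor's leading term divides it; move 4 to the remainder.
  remainder 1/4x_2^4 - 7/2x_2^3 - 2x_2^2 + 14x_2 + 4 ≠ 0; add k_3 = 1/4x_2^4 - 7/2x_2^3 - 2x_2^2 + 14x_2 + 4 to the basis.

The other S-polynomials (S(h_1,k_3), S(h_2,k_3)) all reduce to 0 modulo the current basis, so we have a Gröbner basis.
Inter-reduce: drop elements whose leading term is divisible by another's, tail-reduce, and make monic.
Reduced Gröbner basis: {x_1 - 1/2x_2^2 + 2, x_2^4 - 14x_2^3 - 8x_2^2 + 56x_2 + 16}.

Same reduced basis, so the two generating sets span the same ideal.

Yes, the ideals are equal.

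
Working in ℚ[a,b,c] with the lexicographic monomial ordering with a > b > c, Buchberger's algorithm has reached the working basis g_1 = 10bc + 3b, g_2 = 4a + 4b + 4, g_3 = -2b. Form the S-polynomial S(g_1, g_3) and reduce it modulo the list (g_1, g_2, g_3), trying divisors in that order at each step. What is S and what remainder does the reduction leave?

S(g_1, g_3) = 3/10b; remainder on division = 0.

lcm(LM(g_1), LM(g_3)) = bc.
S = (lcm/LT(g_1))·g_1 − (lcm/LT(g_3))·g_3 = 3/10b.
Reduce S modulo (g_1, g_2, g_3) in that order:
  leading term b: subtract (-3/20)·g_3 from 3/10b → 0
The remainder is 0, so this S-polynomial contributes no new basis element.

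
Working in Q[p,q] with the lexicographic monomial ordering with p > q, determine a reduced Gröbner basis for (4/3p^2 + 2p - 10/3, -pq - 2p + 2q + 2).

G = {p - 9/4q - 1, q^2 + 14/9q}

f_1 = 4/3p^2 + 2p - 10/3, LT = p^2.
f_2 = -pq - 2p + 2q + 2, LT = pq.

S(f_1,f_2): lcm = p^2q. S = -2p^2 + 7/2pq + 2p - 5/2q.
  leading term p^2: subtract (-3/2)·f_1 from -2p^2 + 7/2pq + 2p - 5/2q → 7/2pq + 5p - 5/2q - 5
  leading term pq: subtract (-7/2)·f_2 from 7/2pq + 5p - 5/2q - 5 → -2p + 9/2q + 2
  leading term p: no divisor's leading term divides it; move -2p to the remainder.
  leading term q: no divisor's leading term divides it; move 9/2q to the remainder.
  leading term 1: no divisor's leading term divides it; move 2 to the remainder.
  remainder -2p + 9/2q + 2 ≠ 0; add g_3 = -2p + 9/2q + 2 to the basis.

S(f_2,g_3): lcm = pq. S = 2p + 9/4q^2 - q - 2.
  leading term p: subtract (-1)·g_3 from 2p + 9/4q^2 - q - 2 → 9/4q^2 + 7/2q
  leading term q^2: no divisor's leading term divides it; move 9/4q^2 to the remainder.
  leading term q: no divisor's leading term divides it; move 7/2q to the remainder.
  remainder 9/4q^2 + 7/2q ≠ 0; add g_4 = 9/4q^2 + 7/2q to the basis.

The other S-polynomials (S(f_1,g_3), S(f_1,g_4), S(f_2,g_4), S(g_3,g_4)) all reduce to 0 modulo the current basis, so we have a Gröbner basis.
Inter-reduce: drop elements whose leading term is divisible by another's, tail-reduce, and make monic.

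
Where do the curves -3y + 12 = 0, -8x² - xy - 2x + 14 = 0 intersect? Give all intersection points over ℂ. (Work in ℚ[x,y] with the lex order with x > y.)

{(-7/4, 4), (1, 4)}

Compute a lex Gröbner basis by Buchberger's algorithm.
f_1 = -3y + 12, LT = y.
f_2 = -8x² - xy - 2x + 14, LT = x².

The S-polynomials (S(f_1,f_2)) all reduce to 0 modulo the current basis, so we have a Gröbner basis.
Inter-reduce: drop elements whose leading term is divisible by another's, tail-reduce, and make monic.
Reduced Gröbner basis: {x² + ¾x - 7/4, y - 4}.

Elimination: the polynomial y - 4 lies in the elimination ideal for y, so y ∈ {4}. For each such y, the remaining basis elements (now univariate) give the rest of the solution.
  y = 4: the earlier basis element becomes x² + ¾x - 7/4 = 0, giving x = -7/4, 1 — points (-7/4, 4), (1, 4).
Each listed point satisfies every original equation (direct substitution).
This is the nonlinear analogue of row-reducing a linear system.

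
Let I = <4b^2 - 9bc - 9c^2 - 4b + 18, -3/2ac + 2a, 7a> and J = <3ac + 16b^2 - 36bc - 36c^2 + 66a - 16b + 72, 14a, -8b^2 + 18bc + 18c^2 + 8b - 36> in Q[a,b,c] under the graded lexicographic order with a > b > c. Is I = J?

Yes, the ideals are equal.

Two ideals are equal iff their reduced Gröbner bases coincide (the reduced basis is unique for a fixed ordering).
Buchberger on the first generating set:
f_1 = 4b^2 - 9bc - 9c^2 - 4b + 18, LT = b^2.
f_2 = -3/2ac + 2a, LT = ac.
f_3 = 7a, LT = a.

The S-polynomials (S(f_1,f_2), S(f_1,f_3), S(f_2,f_3)) all reduce to 0 modulo the current basis, so we have a Gröbner basis.
Inter-reduce: drop elements whose leading term is divisible by another's, tail-reduce, and make monic.
Reduced Gröbner basis: {b^2 - 9/4bc - 9/4c^2 - b + 9/2, a}.

Buchberger on the second generating set:
h_1 = 3ac + 16b^2 - 36bc - 36c^2 + 66a - 16b + 72, LT = ac.
h_2 = 14a, LT = a.
h_3 = -8b^2 + 18bc + 18c^2 + 8b - 36, LT = b^2.

The S-polynomials (S(h_1,h_2), S(h_1,h_3), S(h_2,h_3)) all reduce to 0 modulo the current basis, so we have a Gröbner basis.
Inter-reduce: drop elements whose leading term is divisible by another's, tail-reduce, and make monic.
Reduced Gröbner basis: {b^2 - 9/4bc - 9/4c^2 - b + 9/2, a}.

These coincide, so the ideals are equal.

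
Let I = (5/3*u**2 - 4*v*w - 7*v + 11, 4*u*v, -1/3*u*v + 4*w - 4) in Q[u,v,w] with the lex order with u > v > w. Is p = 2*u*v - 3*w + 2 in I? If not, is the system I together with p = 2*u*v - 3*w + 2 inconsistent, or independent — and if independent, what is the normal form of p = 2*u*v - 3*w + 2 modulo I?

Adjoining 2*u*v - 3*w + 2 makes the ideal the whole ring: the system is inconsistent.

First compute the reduced Gröbner basis of I by Buchberger's algorithm.
f_1 = 5/3*u**2 - 4*v*w - 7*v + 11, LT = u**2.
f_2 = 4*u*v, LT = u*v.
f_3 = -1/3*u*v + 4*w - 4, LT = u*v.

S(f_1,f_2): lcm = u**2*v. S = -12/5*v**2*w - 21/5*v**2 + 33/5*v.
  leading term v**2*w: no divisor's leading term divides it; move -12/5*v**2*w to the remainder.
  leading term v**2: no divisor's leading term divides it; move -21/5*v**2 to the remainder.
  leading term v: no divisor's leading term divides it; move 33/5*v to the remainder.
  remainder -12/5*v**2*w - 21/5*v**2 + 33/5*v ≠ 0; add h_4 = -12/5*v**2*w - 21/5*v**2 + 33/5*v to the basis.

S(f_1,f_3): lcm = u**2*v. S = 12*u*w - 12*u - 12/5*v**2*w - 21/5*v**2 + 33/5*v.
  leading term u*w: no divisor's leading term divides it; move 12*u*w to the remainder.
  leading term u: no divisor's leading term divides it; move -12*u to the remainder.
  leading term v**2*w: subtract (1)·h_4 from -12/5*v**2*w - 21/5*v**2 + 33/5*v → 0
  remainder 12*u*w - 12*u ≠ 0; add h_5 = 12*u*w - 12*u to the basis.

S(f_2,f_3): lcm = u*v. S = 12*w - 12.
  leading term w: no divisor's leading term divides it; move 12*w to the remainder.
  leading term 1: no divisor's leading term divides it; move -12 to the remainder.
  remainder 12*w - 12 ≠ 0; add h_6 = 12*w - 12 to the basis.

S(h_4,h_6): lcm = v**2*w. S = 11/4*v**2 - 11/4*v.
  leading term v**2: no divisor's leading term divides it; move 11/4*v**2 to the remainder.
  leading term v: no divisor's leading term divides it; move -11/4*v to the remainder.
  remainder 11/4*v**2 - 11/4*v ≠ 0; add h_7 = 11/4*v**2 - 11/4*v to the basis.

The other S-polynomials (S(f_1,h_4), S(f_2,h_4), S(f_3,h_4), S(f_1,h_5), S(f_2,h_5), S(f_3,h_5), S(h_4,h_5), S(f_1,h_6), S(f_2,h_6), S(f_3,h_6), S(h_5,h_6), S(f_1,h_7), S(f_2,h_7), S(f_3,h_7), S(h_4,h_7), S(h_5,h_7), S(h_6,h_7)) all reduce to 0 modulo the current basis, so we have a Gröbner basis.
Inter-reduce: drop elements whose leading term is divisible by another's, tail-reduce, and make monic.
Reduced Gröbner basis: {u**2 - 33/5*v + 33/5, u*v, v**2 - v, w - 1}.
Label its elements g_1 = u**2 - 33/5*v + 33/5, g_2 = u*v, g_3 = v**2 - v, g_4 = w - 1.

Reduce p = 2*u*v - 3*w + 2 modulo G:
  leading term u*v: subtract (2)·g_2 from 2*u*v - 3*w + 2 → -3*w + 2
  leading term w: subtract (-3)·g_4 from -3*w + 2 → -1
  leading term 1: no divisor's leading term divides it; move -1 to the remainder.
  normal form = -1.
The normal form is nonzero, so p ∉ I. Since p minus its normal form lies in I, I + (p) = I + (r) where r = -1; decide whether this ideal is the whole ring.
Here r = -1 is a nonzero constant, hence a unit: 1 ∈ I + (p), the Gröbner basis of I + (p) is {1}, and the enlarged system has no common solution — adjoining p is inconsistent.

Ideal membership is decidable via reduction modulo a Gröbner basis.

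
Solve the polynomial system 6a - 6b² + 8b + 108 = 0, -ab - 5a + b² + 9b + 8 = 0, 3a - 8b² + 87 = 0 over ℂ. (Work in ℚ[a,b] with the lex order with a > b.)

Compute a lex Gröbner basis by Buchberger's algorithm.
f_1 = 6a - 6b² + 8b + 108, LT = a.
f_2 = -ab - 5a + b² + 9b + 8, LT = ab.
f_3 = 3a - 8b² + 87, LT = a.

S(f_1,f_2): lcm = ab. S = -5a - b³ + 7/3b² + 27b + 8.
  leading term a: subtract (-⅚)·f_1 from -5a - b³ + 7/3b² + 27b + 8 → -b³ - 8/3b² + 101/3b + 98
  leading term b³: no divisor's leading term divides it; move -b³ to the remainder.
  leading term b²: no divisor's leading term divides it; move -8/3b² to the remainder.
  leading term b: no divisor's leading term divides it; move 101/3b to the remainder.
  leading term 1: no divisor's leading term divides it; move 98 to the remainder.
  remainder -b³ - 8/3b² + 101/3b + 98 ≠ 0; add h_4 = -b³ - 8/3b² + 101/3b + 98 to the basis.

S(f_1,f_3): lcm = a. S = 5/3b² + 4/3b - 11.
  leading term b²: no divisor's leading term divides it; move 5/3b² to the remainder.
  leading term b: no divisor's leading term divides it; move 4/3b to the remainder.
  leading term 1: no divisor's leading term divides it; move -11 to the remainder.
  remainder 5/3b² + 4/3b - 11 ≠ 0; add h_5 = 5/3b² + 4/3b - 11 to the basis.

S(f_2,f_3): lcm = ab. S = 5a + 8/3b³ - b² - 38b - 8.
  leading term a: subtract (⅚)·f_1 from 5a + 8/3b³ - b² - 38b - 8 → 8/3b³ + 4b² - 134/3b - 98
  leading term b³: subtract (-8/3)·h_4 from 8/3b³ + 4b² - 134/3b - 98 → -28/9b² + 406/9b + 490/3
  leading term b²: subtract (-28/15)·h_5 from -28/9b² + 406/9b + 490/3 → 238/5b + 714/5
  leading term b: no divisor's leading term divides it; move 238/5b to the remainder.
  leading term 1: no divisor's leading term divides it; move 714/5 to the remainder.
  remainder 238/5b + 714/5 ≠ 0; add h_6 = 238/5b + 714/5 to the basis.

The other S-polynomials (S(f_1,h_4), S(f_2,h_4), S(f_3,h_4), S(f_1,h_5), S(f_2,h_5), S(f_3,h_5), S(h_4,h_5), S(f_1,h_6), S(f_2,h_6), S(f_3,h_6), S(h_4,h_6), S(h_5,h_6)) all reduce to 0 modulo the current basis, so we have a Gröbner basis.
Inter-reduce: drop elements whose leading term is divisible by another's, tail-reduce, and make monic.
Reduced Gröbner basis: {a + 5, b + 3}.

Since the basis is lex-ordered, b + 3 is univariate in b. Its roots are {-3}. Back-substituting each root into the other basis elements fixes the other coordinates.
  b = -3: the earlier basis element becomes a + 5 = 0, giving a = -5 — point (-5, -3).
Check: every point annihilates each of the original generators.
A lex Gröbner basis triangularizes the system, enabling back-substitution.

{(-5, -3)}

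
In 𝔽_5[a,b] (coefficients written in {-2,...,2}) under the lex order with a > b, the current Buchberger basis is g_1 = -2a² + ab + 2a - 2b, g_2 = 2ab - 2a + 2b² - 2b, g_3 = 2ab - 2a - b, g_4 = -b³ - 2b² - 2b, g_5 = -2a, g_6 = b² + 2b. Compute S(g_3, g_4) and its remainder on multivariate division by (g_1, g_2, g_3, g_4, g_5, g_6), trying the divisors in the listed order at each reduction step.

S(g_3, g_4) = 2ab² - 2ab + 2b³; remainder on division = b.

lcm(LM(g_3), LM(g_4)) = ab³.
S = (lcm/LT(g_3))·g_3 − (lcm/LT(g_4))·g_4 = 2ab² - 2ab + 2b³.
Reduce S modulo (g_1, g_2, g_3, g_4, g_5, g_6) in that order:
  leading term ab²: subtract (b)·g_2 from 2ab² - 2ab + 2b³ → 2b²
  leading term b²: subtract (2)·g_6 from 2b² → b
  leading term b: no divisor's leading term divides it; move b to the remainder.
The remainder b is nonzero, so it would be added as the next basis element.
This is the inner loop of Buchberger's algorithm — each nonzero remainder becomes a new basis element.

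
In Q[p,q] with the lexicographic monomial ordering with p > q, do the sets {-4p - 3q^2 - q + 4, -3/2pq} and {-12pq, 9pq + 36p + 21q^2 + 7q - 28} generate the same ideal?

For a fixed monomial order, each ideal has a unique reduced Gröbner basis; comparing bases decides equality.
Buchberger on the first generating set:
f_1 = -4p - 3q^2 - q + 4, LT = p.
f_2 = -3/2pq, LT = pq.

S(f_1,f_2): lcm = pq. S = 3/4q^3 + 1/4q^2 - q.
  reduce S modulo (f_1, f_2):
  remainder 3/4q^3 + 1/4q^2 - q ≠ 0; add g_3 = 3/4q^3 + 1/4q^2 - q to the basis.

The other S-polynomials (S(f_1,g_3), S(f_2,g_3)) all reduce to 0 modulo the current basis, so we have a Gröbner basis.
Inter-reduce: drop elements whose leading term is divisible by another's, tail-reduce, and make monic.
Reduced Gröbner basis: {p + 3/4q^2 + 1/4q - 1, q^3 + 1/3q^2 - 4/3q}.

Buchberger on the second generating set:
h_1 = -12pq, LT = pq.
h_2 = 9pq + 36p + 21q^2 + 7q - 28, LT = pq.

S(h_1,h_2): lcm = pq. S = -4p - 7/3q^2 - 7/9q + 28/9.
  reduce S modulo (h_1, h_2):
  remainder -4p - 7/3q^2 - 7/9q + 28/9 ≠ 0; add k_3 = -4p - 7/3q^2 - 7/9q + 28/9 to the basis.

S(h_1,k_3): lcm = pq. S = -7/12q^3 - 7/36q^2 + 7/9q.
  reduce S modulo (h_1, h_2, k_3):
  remainder -7/12q^3 - 7/36q^2 + 7/9q ≠ 0; add k_4 = -7/12q^3 - 7/36q^2 + 7/9q to the basis.

The other S-polynomials (S(h_2,k_3), S(h_1,k_4), S(h_2,k_4), S(k_3,k_4)) all reduce to 0 modulo the current basis, so we have a Gröbner basis.
Inter-reduce: drop elements whose leading term is divisible by another's, tail-reduce, and make monic.
Reduced Gröbner basis: {p + 7/12q^2 + 7/36q - 7/9, q^3 + 1/3q^2 - 4/3q}.

The bases are distinct; the ideals are different.

No, the ideals differ.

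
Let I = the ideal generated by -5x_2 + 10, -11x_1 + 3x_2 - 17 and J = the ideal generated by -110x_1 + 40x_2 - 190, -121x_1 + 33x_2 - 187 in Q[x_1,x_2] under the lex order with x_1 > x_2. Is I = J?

Yes, the ideals are equal.

Since reduced Gröbner bases are canonical representatives of ideals under a given ordering, it suffices to compute and compare them.
Buchberger on the first generating set:
f_1 = -5x_2 + 10, LT = x_2.
f_2 = -11x_1 + 3x_2 - 17, LT = x_1.

The S-polynomials (S(f_1,f_2)) all reduce to 0 modulo the current basis, so we have a Gröbner basis.
Inter-reduce: drop elements whose leading term is divisible by another's, tail-reduce, and make monic.
Reduced Gröbner basis: {x_1 + 1, x_2 - 2}.

Buchberger on the second generating set:
h_1 = -110x_1 + 40x_2 - 190, LT = x_1.
h_2 = -121x_1 + 33x_2 - 187, LT = x_1.

S(h_1,h_2): lcm = x_1. S = -\tfrac{1}{11}x_2 + \tfrac{2}{11}.
  leading term x_2: no divisor's leading term divides it; move -\tfrac{1}{11}x_2 to the remainder.
  leading term 1: no divisor's leading term divides it; move \tfrac{2}{11} to the remainder.
  remainder -\tfrac{1}{11}x_2 + \tfrac{2}{11} ≠ 0; add k_3 = -\tfrac{1}{11}x_2 + \tfrac{2}{11} to the basis.

The other S-polynomials (S(h_1,k_3), S(h_2,k_3)) all reduce to 0 modulo the current basis, so we have a Gröbner basis.
Inter-reduce: drop elements whose leading term is divisible by another's, tail-reduce, and make monic.
Reduced Gröbner basis: {x_1 + 1, x_2 - 2}.

These coincide, so the ideals are equal.
The choice of monomial ordering does not affect the verdict — as long as both bases are computed under the same ordering, their equality decides ideal equality.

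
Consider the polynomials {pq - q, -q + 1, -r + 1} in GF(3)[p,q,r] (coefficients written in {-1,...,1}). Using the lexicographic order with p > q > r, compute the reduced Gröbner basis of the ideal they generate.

f_1 = pq - q, LT = pq.
f_2 = -q + 1, LT = q.
f_3 = -r + 1, LT = r.

S(f_1,f_2): lcm = pq. S = p - q.
  leading term p: no divisor's leading term divides it; move p to the remainder.
  leading term q: subtract (1)·f_2 from -q → -1
  leading term 1: no divisor's leading term divides it; move -1 to the remainder.
  remainder p - 1 ≠ 0; add g_4 = p - 1 to the basis.

The other S-polynomials (S(f_1,f_3), S(f_2,f_3), S(f_1,g_4), S(f_2,g_4), S(f_3,g_4)) all reduce to 0 modulo the current basis, so we have a Gröbner basis.
Inter-reduce: drop elements whose leading term is divisible by another's, tail-reduce, and make monic.

G = {p - 1, q - 1, r - 1}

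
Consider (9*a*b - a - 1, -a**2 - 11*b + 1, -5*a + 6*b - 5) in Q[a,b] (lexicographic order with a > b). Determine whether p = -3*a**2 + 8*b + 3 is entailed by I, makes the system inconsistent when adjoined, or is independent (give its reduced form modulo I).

-3*a**2 + 8*b + 3 lies in I (it reduces to 0).

First compute the reduced Gröbner basis of I by Buchberger's algorithm.
f_1 = 9*a*b - a - 1, LT = a*b.
f_2 = -a**2 - 11*b + 1, LT = a**2.
f_3 = -5*a + 6*b - 5, LT = a.

S(f_1,f_2): lcm = a**2*b. S = -1/9*a**2 - 1/9*a - 11*b**2 + b.
  leading term a**2: subtract (1/9)·f_2 from -1/9*a**2 - 1/9*a - 11*b**2 + b → -1/9*a - 11*b**2 + 20/9*b - 1/9
  leading term a: subtract (1/45)·f_3 from -1/9*a - 11*b**2 + 20/9*b - 1/9 → -11*b**2 + 94/45*b
  leading term b**2: no divisor's leading term divides it; move -11*b**2 to the remainder.
  leading term b: no divisor's leading term divides it; move 94/45*b to the remainder.
  remainder -11*b**2 + 94/45*b ≠ 0; add h_4 = -11*b**2 + 94/45*b to the basis.

S(f_1,f_3): lcm = a*b. S = -1/9*a + 6/5*b**2 - b - 1/9.
  leading term a: subtract (1/45)·f_3 from -1/9*a + 6/5*b**2 - b - 1/9 → 6/5*b**2 - 17/15*b
  leading term b**2: subtract (-6/55)·h_4 from 6/5*b**2 - 17/15*b → -249/275*b
  leading term b: no divisor's leading term divides it; move -249/275*b to the remainder.
  remainder -249/275*b ≠ 0; add h_5 = -249/275*b to the basis.

The other S-polynomials (S(f_2,f_3), S(f_1,h_4), S(f_2,h_4), S(f_3,h_4), S(f_1,h_5), S(f_2,h_5), S(f_3,h_5), S(h_4,h_5)) all reduce to 0 modulo the current basis, so we have a Gröbner basis.
Inter-reduce: drop elements whose leading term is divisible by another's, tail-reduce, and make monic.
Reduced Gröbner basis: {a + 1, b}.
Label its elements g_1 = a + 1, g_2 = b.

Reduce p = -3*a**2 + 8*b + 3 modulo G:
  leading term a**2: subtract (-3*a)·g_1 from -3*a**2 + 8*b + 3 → 3*a + 8*b + 3
  leading term a: subtract (3)·g_1 from 3*a + 8*b + 3 → 8*b
  leading term b: subtract (8)·g_2 from 8*b → 0
  normal form = 0.
Since the normal form is 0, p ∈ I.

Ideal membership is decidable via reduction modulo a Gröbner basis.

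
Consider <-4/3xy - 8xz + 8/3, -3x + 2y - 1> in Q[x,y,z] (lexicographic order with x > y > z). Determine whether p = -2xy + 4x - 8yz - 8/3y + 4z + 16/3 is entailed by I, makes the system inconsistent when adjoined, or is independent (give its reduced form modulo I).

First compute the reduced Gröbner basis of I by Buchberger's algorithm.
f_1 = -4/3xy - 8xz + 8/3, LT = xy.
f_2 = -3x + 2y - 1, LT = x.

S(f_1,f_2): lcm = xy. S = 6xz + 2/3y^2 - 1/3y - 2.
  reduce S modulo (f_1, f_2):
  remainder 2/3y^2 + 4yz - 1/3y - 2z - 2 ≠ 0; add h_3 = 2/3y^2 + 4yz - 1/3y - 2z - 2 to the basis.

The other S-polynomials (S(f_1,h_3), S(f_2,h_3)) all reduce to 0 modulo the current basis, so we have a Gröbner basis.
Inter-reduce: drop elements whose leading term is divisible by another's, tail-reduce, and make monic.
Reduced Gröbner basis: {x - 2/3y + 1/3, y^2 + 6yz - 1/2y - 3z - 3}.
Label its elements g_1 = x - 2/3y + 1/3, g_2 = y^2 + 6yz - 1/2y - 3z - 3.

Reduce p = -2xy + 4x - 8yz - 8/3y + 4z + 16/3 modulo G:
  leading term xy: subtract (-2y)·g_1 from -2xy + 4x - 8yz - 8/3y + 4z + 16/3 → 4x - 4/3y^2 - 8yz - 2y + 4z + 16/3
  leading term x: subtract (4)·g_1 from 4x - 4/3y^2 - 8yz - 2y + 4z + 16/3 → -4/3y^2 - 8yz + 2/3y + 4z + 4
  leading term y^2: subtract (-4/3)·g_2 from -4/3y^2 - 8yz + 2/3y + 4z + 4 → 0
  normal form = 0.
Since the normal form is 0, p ∈ I.

-2xy + 4x - 8yz - 8/3y + 4z + 16/3 lies in I (it reduces to 0).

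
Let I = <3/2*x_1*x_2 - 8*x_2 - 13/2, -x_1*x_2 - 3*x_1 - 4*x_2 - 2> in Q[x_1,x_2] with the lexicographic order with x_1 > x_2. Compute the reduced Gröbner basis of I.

G = {x_1 + 28/9*x_2 + 19/9, x_2**2 + 67/28*x_2 + 39/28}

f_1 = 3/2*x_1*x_2 - 8*x_2 - 13/2, LT = x_1*x_2.
f_2 = -x_1*x_2 - 3*x_1 - 4*x_2 - 2, LT = x_1*x_2.

S(f_1,f_2): lcm = x_1*x_2. S = -3*x_1 - 28/3*x_2 - 19/3.
  leading term x_1: no divisor's leading term divides it; move -3*x_1 to the remainder.
  leading term x_2: no divisor's leading term divides it; move -28/3*x_2 to the remainder.
  leading term 1: no divisor's leading term divides it; move -19/3 to the remainder.
  remainder -3*x_1 - 28/3*x_2 - 19/3 ≠ 0; add g_3 = -3*x_1 - 28/3*x_2 - 19/3 to the basis.

S(f_1,g_3): lcm = x_1*x_2. S = -28/9*x_2**2 - 67/9*x_2 - 13/3.
  leading term x_2**2: no divisor's leading term divides it; move -28/9*x_2**2 to the remainder.
  leading term x_2: no divisor's leading term divides it; move -67/9*x_2 to the remainder.
  leading term 1: no divisor's leading term divides it; move -13/3 to the remainder.
  remainder -28/9*x_2**2 - 67/9*x_2 - 13/3 ≠ 0; add g_4 = -28/9*x_2**2 - 67/9*x_2 - 13/3 to the basis.

The other S-polynomials (S(f_2,g_3), S(f_1,g_4), S(f_2,g_4), S(g_3,g_4)) all reduce to 0 modulo the current basis, so we have a Gröbner basis.
Inter-reduce: drop elements whose leading term is divisible by another's, tail-reduce, and make monic.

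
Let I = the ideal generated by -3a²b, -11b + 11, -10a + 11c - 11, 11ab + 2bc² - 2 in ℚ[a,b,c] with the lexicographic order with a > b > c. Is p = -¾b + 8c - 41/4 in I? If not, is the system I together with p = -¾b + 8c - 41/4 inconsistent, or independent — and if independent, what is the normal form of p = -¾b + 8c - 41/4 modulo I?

Adjoining -¾b + 8c - 41/4 makes the ideal the whole ring: the system is inconsistent.

First compute the reduced Gröbner basis of I by Buchberger's algorithm.
f_1 = -3a²b, LT = a²b.
f_2 = -11b + 11, LT = b.
f_3 = -10a + 11c - 11, LT = a.
f_4 = 11ab + 2bc² - 2, LT = ab.

S(f_1,f_2): lcm = a²b. S = a².
  leading term a²: subtract (-1/10a)·f_3 from a² → 11/10ac - 11/10a
  leading term ac: subtract (-11/100c)·f_3 from 11/10ac - 11/10a → -11/10a + 121/100c² - 121/100c
  leading term a: subtract (11/100)·f_3 from -11/10a + 121/100c² - 121/100c → 121/100c² - 121/50c + 121/100
  leading term c²: no divisor's leading term divides it; move 121/100c² to the remainder.
  leading term c: no divisor's leading term divides it; move -121/50c to the remainder.
  leading term 1: no divisor's leading term divides it; move 121/100 to the remainder.
  remainder 121/100c² - 121/50c + 121/100 ≠ 0; add h_5 = 121/100c² - 121/50c + 121/100 to the basis.

S(f_2,f_4): lcm = ab. S = -a - 2/11bc² + 2/11.
  leading term a: subtract (1/10)·f_3 from -a - 2/11bc² + 2/11 → -2/11bc² - 11/10c + 141/110
  leading term bc²: subtract (2/121c²)·f_2 from -2/11bc² - 11/10c + 141/110 → -2/11c² - 11/10c + 141/110
  leading term c²: subtract (-200/1331)·h_5 from -2/11c² - 11/10c + 141/110 → -161/110c + 161/110
  leading term c: no divisor's leading term divides it; move -161/110c to the remainder.
  leading term 1: no divisor's leading term divides it; move 161/110 to the remainder.
  remainder -161/110c + 161/110 ≠ 0; add h_6 = -161/110c + 161/110 to the basis.

The other S-polynomials (S(f_1,f_3), S(f_1,f_4), S(f_2,f_3), S(f_3,f_4), S(f_1,h_5), S(f_2,h_5), S(f_3,h_5), S(f_4,h_5), S(f_1,h_6), S(f_2,h_6), S(f_3,h_6), S(f_4,h_6), S(h_5,h_6)) all reduce to 0 modulo the current basis, so we have a Gröbner basis.
Inter-reduce: drop elements whose leading term is divisible by another's, tail-reduce, and make monic.
Reduced Gröbner basis: {a, b - 1, c - 1}.
Label its elements g_1 = a, g_2 = b - 1, g_3 = c - 1.

Reduce p = -¾b + 8c - 41/4 modulo G:
  leading term b: subtract (-¾)·g_2 from -¾b + 8c - 41/4 → 8c - 11
  leading term c: subtract (8)·g_3 from 8c - 11 → -3
  leading term 1: no divisor's leading term divides it; move -3 to the remainder.
  normal form = -3.
The normal form is nonzero, so p ∉ I. Since p minus its normal form lies in I, I + (p) = I + (r) where r = -3; decide whether this ideal is the whole ring.
Here r = -3 is a nonzero constant, hence a unit: 1 ∈ I + (p), the Gröbner basis of I + (p) is {1}, and the enlarged system has no common solution — adjoining p is inconsistent.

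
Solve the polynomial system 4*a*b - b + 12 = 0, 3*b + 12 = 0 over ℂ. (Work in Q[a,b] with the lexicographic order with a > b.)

Compute a lex Gröbner basis by Buchberger's algorithm.
f_1 = 4*a*b - b + 12, LT = a*b.
f_2 = 3*b + 12, LT = b.

S(f_1,f_2): lcm = a*b. S = -4*a - 1/4*b + 3.
  leading term a: no divisor's leading term divides it; move -4*a to the remainder.
  leading term b: subtract (-1/12)·f_2 from -1/4*b + 3 → 4
  leading term 1: no divisor's leading term divides it; move 4 to the remainder.
  remainder -4*a + 4 ≠ 0; add h_3 = -4*a + 4 to the basis.

The other S-polynomials (S(f_1,h_3), S(f_2,h_3)) all reduce to 0 modulo the current basis, so we have a Gröbner basis.
Inter-reduce: drop elements whose leading term is divisible by another's, tail-reduce, and make monic.
Reduced Gröbner basis: {a - 1, b + 4}.

Elimination: the polynomial b + 4 lies in the elimination ideal for b, so b ∈ {-4}. For each such b, the remaining basis elements (now univariate) give the rest of the solution.
  b = -4: the earlier basis element becomes a - 1 = 0, giving a = 1 — point (1, -4).
Substituting each solution back into the original system confirms all equations vanish.

{(1, -4)}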